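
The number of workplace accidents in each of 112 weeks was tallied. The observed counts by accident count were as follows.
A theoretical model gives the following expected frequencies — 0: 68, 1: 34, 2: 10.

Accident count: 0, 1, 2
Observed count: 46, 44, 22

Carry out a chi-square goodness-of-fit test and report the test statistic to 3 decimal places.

24.459

cat         O        E   (O−E)²/E
0          46       68     7.1176
1          44       34     2.9412
2          22       10    14.4000
Sum = 24.459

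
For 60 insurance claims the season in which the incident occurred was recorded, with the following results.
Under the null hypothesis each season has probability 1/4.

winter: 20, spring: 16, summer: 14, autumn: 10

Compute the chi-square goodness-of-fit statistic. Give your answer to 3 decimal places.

3.467

Under H₀ each category has probability 1/4, so each expected count is 60/4 = 15.
winter: (20 − 15)²/15 = 25/15 = 1.6667
spring: (16 − 15)²/15 = 1/15 = 0.0667
summer: (14 − 15)²/15 = 1/15 = 0.0667
autumn: (10 − 15)²/15 = 25/15 = 1.6667
Sum = 3.467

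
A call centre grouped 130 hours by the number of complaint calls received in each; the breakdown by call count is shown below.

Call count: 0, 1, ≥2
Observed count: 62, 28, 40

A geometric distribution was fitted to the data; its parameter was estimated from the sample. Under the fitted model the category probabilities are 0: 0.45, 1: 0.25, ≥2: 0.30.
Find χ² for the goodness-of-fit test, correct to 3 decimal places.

0.858

Expected counts E_i = n·p_i: 130×0.45 = 58.5, 130×0.25 = 32.5, 130×0.30 = 39.
χ² = (62−58.5)²/58.5 + (28−32.5)²/32.5 + (40−39)²/39
   = 0.2094 + 0.6231 + 0.0256
Sum = 0.858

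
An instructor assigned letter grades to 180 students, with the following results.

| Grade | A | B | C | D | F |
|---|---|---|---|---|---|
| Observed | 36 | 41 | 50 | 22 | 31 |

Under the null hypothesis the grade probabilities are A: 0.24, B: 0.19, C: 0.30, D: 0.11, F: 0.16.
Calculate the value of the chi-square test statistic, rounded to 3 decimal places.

Expected counts E_i = n·p_i: 180×0.24 = 43.2, 180×0.19 = 34.2, 180×0.30 = 54, 180×0.11 = 19.8, 180×0.16 = 28.8.
A: (36 − 43.2)²/43.2 = 51.84/43.2 = 1.2000
B: (41 − 34.2)²/34.2 = 46.24/34.2 = 1.3520
C: (50 − 54)²/54 = 16/54 = 0.2963
D: (22 − 19.8)²/19.8 = 4.84/19.8 = 0.2444
F: (31 − 28.8)²/28.8 = 4.84/28.8 = 0.1681
Sum = 3.261

3.261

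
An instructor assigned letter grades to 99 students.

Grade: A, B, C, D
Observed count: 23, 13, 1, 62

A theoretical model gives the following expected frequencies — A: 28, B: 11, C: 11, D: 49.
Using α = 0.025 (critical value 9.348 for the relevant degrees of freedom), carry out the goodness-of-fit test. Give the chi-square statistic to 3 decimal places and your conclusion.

cat         O        E   (O−E)²/E
A          23       28     0.8929
B          13       11     0.3636
C           1       11     9.0909
D          62       49     3.4490
Sum = 13.796
df = 3. Since 13.796 > 9.348, we reject H₀.

13.796; reject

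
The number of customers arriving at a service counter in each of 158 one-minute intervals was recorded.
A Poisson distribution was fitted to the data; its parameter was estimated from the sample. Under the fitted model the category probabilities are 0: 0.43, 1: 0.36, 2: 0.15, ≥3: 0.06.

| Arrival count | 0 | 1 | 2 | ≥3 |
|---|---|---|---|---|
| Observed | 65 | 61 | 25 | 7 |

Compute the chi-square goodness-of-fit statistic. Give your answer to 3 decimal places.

Expected counts E_i = n·p_i: 158×0.43 = 67.94, 158×0.36 = 56.88, 158×0.15 = 23.7, 158×0.06 = 9.48.
χ² = (65−67.94)²/67.94 + (61−56.88)²/56.88 + (25−23.7)²/23.7 + (7−9.48)²/9.48
   = 0.1272 + 0.2984 + 0.0713 + 0.6488
Sum = 1.146

1.146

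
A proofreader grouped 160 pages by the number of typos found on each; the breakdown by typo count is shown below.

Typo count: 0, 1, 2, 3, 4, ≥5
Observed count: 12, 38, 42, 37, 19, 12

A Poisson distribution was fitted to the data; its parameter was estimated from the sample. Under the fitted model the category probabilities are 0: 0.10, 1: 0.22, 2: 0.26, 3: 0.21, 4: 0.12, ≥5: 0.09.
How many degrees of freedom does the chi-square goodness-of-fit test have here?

There are k = 6 categories and 1 parameter estimated from the data, so df = 6 − 1 − 1 = 4.

4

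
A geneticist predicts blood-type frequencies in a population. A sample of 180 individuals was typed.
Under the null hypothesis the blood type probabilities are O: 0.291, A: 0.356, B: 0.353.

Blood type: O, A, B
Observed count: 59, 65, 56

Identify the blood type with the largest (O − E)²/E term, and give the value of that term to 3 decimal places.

B, 0.895

Expected counts E_i = n·p_i: 180×0.291 = 52.38, 180×0.356 = 64.08, 180×0.353 = 63.54.
cat         O        E   (O−E)²/E
O          59    52.38     0.8367
A          65    64.08     0.0132
B          56    63.54     0.8947
The largest term is for B: 0.895.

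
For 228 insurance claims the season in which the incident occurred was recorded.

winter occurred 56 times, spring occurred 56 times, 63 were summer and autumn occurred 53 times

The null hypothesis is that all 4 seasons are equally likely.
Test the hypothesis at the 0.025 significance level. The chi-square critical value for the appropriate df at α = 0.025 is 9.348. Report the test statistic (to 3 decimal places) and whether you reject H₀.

0.947; do not reject

Under H₀ each category has probability 1/4, so each expected count is 228/4 = 57.
χ² = (56−57)²/57 + (56−57)²/57 + (63−57)²/57 + (53−57)²/57
   = 0.0175 + 0.0175 + 0.6316 + 0.2807
Sum = 0.947
df = 3. Since 0.947 < 9.348, we do not reject H₀.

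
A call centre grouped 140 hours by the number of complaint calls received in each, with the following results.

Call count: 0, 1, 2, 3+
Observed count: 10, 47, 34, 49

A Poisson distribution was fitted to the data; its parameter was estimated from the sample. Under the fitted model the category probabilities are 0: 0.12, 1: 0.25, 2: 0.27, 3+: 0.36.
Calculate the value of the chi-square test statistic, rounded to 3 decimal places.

7.288

Expected counts E_i = n·p_i: 140×0.12 = 16.8, 140×0.25 = 35, 140×0.27 = 37.8, 140×0.36 = 50.4.
0: (10 − 16.8)²/16.8 = 46.24/16.8 = 2.7524
1: (47 − 35)²/35 = 144/35 = 4.1143
2: (34 − 37.8)²/37.8 = 14.44/37.8 = 0.3820
3+: (49 − 50.4)²/50.4 = 1.96/50.4 = 0.0389
Sum = 7.288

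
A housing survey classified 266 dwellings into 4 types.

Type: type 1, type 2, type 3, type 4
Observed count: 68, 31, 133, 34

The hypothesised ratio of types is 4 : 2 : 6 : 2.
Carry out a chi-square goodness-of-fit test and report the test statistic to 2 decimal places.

5.72

Ratio total = 14. Expected counts: 266×4/14 = 76, 266×2/14 = 38, 266×6/14 = 114, 266×2/14 = 38.
χ² = (68−76)²/76 + (31−38)²/38 + (133−114)²/114 + (34−38)²/38
   = 0.842 + 1.289 + 3.167 + 0.421
Sum = 5.72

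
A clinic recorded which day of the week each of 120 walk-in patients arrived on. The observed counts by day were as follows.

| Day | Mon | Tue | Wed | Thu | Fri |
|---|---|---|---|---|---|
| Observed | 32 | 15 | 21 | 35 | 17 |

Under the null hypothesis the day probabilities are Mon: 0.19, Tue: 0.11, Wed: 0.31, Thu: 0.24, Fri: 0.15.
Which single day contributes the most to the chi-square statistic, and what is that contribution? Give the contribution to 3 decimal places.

Wed, 7.055

Expected counts E_i = n·p_i: 120×0.19 = 22.8, 120×0.11 = 13.2, 120×0.31 = 37.2, 120×0.24 = 28.8, 120×0.15 = 18.
χ² = (32−22.8)²/22.8 + (15−13.2)²/13.2 + (21−37.2)²/37.2 + (35−28.8)²/28.8 + (17−18)²/18
   = 3.7123 + 0.2455 + 7.0548 + 1.3347 + 0.0556
The largest term is for Wed: 7.055.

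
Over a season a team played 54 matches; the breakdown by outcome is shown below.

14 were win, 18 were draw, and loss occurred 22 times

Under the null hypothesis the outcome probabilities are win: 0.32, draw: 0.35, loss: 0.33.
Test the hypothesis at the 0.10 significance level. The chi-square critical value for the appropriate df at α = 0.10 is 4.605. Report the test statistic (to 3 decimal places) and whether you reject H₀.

1.646; do not reject

Expected counts E_i = n·p_i: 54×0.32 = 17.28, 54×0.35 = 18.9, 54×0.33 = 17.82.
win: (14 − 17.28)²/17.28 = 10.7584/17.28 = 0.6226
draw: (18 − 18.9)²/18.9 = 0.81/18.9 = 0.0429
loss: (22 − 17.82)²/17.82 = 17.4724/17.82 = 0.9805
Sum = 1.646
df = 2. Since 1.646 < 4.605, we do not reject H₀.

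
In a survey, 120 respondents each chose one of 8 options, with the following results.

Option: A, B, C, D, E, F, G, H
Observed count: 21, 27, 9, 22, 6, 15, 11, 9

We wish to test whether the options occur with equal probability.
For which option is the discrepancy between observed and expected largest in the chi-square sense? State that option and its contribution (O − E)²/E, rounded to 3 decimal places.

Expected count for each of the 8 categories: 120/8 = 15.
cat         O        E   (O−E)²/E
A          21       15     2.4000
B          27       15     9.6000
C           9       15     2.4000
D          22       15     3.2667
E           6       15     5.4000
F          15       15     0.0000
G          11       15     1.0667
H           9       15     2.4000
The largest term is for B: 9.600.

B, 9.600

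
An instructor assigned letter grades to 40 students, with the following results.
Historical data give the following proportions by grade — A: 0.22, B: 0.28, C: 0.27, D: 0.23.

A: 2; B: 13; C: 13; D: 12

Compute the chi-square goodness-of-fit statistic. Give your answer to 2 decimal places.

6.84

Expected counts E_i = n·p_i: 40×0.22 = 8.8, 40×0.28 = 11.2, 40×0.27 = 10.8, 40×0.23 = 9.2.
cat         O        E   (O−E)²/E
A           2      8.8      5.255
B          13     11.2      0.289
C          13     10.8      0.448
D          12      9.2      0.852
Sum = 6.84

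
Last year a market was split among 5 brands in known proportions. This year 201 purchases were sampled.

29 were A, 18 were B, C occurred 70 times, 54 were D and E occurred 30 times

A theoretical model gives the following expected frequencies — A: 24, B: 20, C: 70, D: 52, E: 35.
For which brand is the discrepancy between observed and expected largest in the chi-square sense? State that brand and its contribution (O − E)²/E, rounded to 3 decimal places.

A: (29 − 24)²/24 = 25/24 = 1.0417
B: (18 − 20)²/20 = 4/20 = 0.2000
C: (70 − 70)²/70 = 0/70 = 0.0000
D: (54 − 52)²/52 = 4/52 = 0.0769
E: (30 − 35)²/35 = 25/35 = 0.7143
The largest term is for A: 1.042.

A, 1.042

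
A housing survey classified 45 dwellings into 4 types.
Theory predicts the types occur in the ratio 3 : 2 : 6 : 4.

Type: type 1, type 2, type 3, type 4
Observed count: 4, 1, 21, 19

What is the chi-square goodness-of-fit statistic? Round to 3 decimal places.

Ratio total = 15. Expected counts: 45×3/15 = 9, 45×2/15 = 6, 45×6/15 = 18, 45×4/15 = 12.
type 1: (4 − 9)²/9 = 25/9 = 2.7778
type 2: (1 − 6)²/6 = 25/6 = 4.1667
type 3: (21 − 18)²/18 = 9/18 = 0.5000
type 4: (19 − 12)²/12 = 49/12 = 4.0833
Sum = 11.528

11.528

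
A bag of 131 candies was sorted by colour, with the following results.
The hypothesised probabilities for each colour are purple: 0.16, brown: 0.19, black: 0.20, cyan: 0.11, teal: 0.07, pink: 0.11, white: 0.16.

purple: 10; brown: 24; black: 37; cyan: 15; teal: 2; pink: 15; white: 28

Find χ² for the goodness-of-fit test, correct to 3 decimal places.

18.234

Expected counts E_i = n·p_i: 131×0.16 = 20.96, 131×0.19 = 24.89, 131×0.20 = 26.2, 131×0.11 = 14.41, 131×0.07 = 9.17, 131×0.11 = 14.41, 131×0.16 = 20.96.
purple: (10 − 20.96)²/20.96 = 120.1216/20.96 = 5.7310
brown: (24 − 24.89)²/24.89 = 0.7921/24.89 = 0.0318
black: (37 − 26.2)²/26.2 = 116.64/26.2 = 4.4519
cyan: (15 − 14.41)²/14.41 = 0.3481/14.41 = 0.0242
teal: (2 − 9.17)²/9.17 = 51.4089/9.17 = 5.6062
pink: (15 − 14.41)²/14.41 = 0.3481/14.41 = 0.0242
white: (28 − 20.96)²/20.96 = 49.5616/20.96 = 2.3646
Sum = 18.234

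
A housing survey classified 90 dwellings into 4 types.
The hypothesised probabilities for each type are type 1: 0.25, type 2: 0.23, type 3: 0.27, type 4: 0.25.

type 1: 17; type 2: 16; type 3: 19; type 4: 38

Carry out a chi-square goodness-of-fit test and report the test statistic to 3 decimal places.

14.245

Expected counts E_i = n·p_i: 90×0.25 = 22.5, 90×0.23 = 20.7, 90×0.27 = 24.3, 90×0.25 = 22.5.
χ² = (17−22.5)²/22.5 + (16−20.7)²/20.7 + (19−24.3)²/24.3 + (38−22.5)²/22.5
   = 1.3444 + 1.0671 + 1.1560 + 10.6778
Sum = 14.245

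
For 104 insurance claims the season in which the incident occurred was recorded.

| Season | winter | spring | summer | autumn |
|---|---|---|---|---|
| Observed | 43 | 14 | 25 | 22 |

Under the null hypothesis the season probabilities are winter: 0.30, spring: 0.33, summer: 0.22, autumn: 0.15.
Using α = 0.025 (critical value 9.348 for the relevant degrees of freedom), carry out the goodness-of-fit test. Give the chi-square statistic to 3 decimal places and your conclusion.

Expected counts E_i = n·p_i: 104×0.30 = 31.2, 104×0.33 = 34.32, 104×0.22 = 22.88, 104×0.15 = 15.6.
χ² = (43−31.2)²/31.2 + (14−34.32)²/34.32 + (25−22.88)²/22.88 + (22−15.6)²/15.6
   = 4.4628 + 12.0310 + 0.1964 + 2.6256
Sum = 19.316
df = 3. Since 19.316 > 9.348, we reject H₀.

19.316; reject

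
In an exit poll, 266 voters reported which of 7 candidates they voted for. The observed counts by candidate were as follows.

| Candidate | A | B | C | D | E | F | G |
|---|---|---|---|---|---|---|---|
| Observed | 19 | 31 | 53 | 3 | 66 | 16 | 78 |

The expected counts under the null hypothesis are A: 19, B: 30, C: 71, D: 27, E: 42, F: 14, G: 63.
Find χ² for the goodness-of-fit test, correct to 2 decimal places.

43.50

A: (19 − 19)²/19 = 0/19 = 0.000
B: (31 − 30)²/30 = 1/30 = 0.033
C: (53 − 71)²/71 = 324/71 = 4.563
D: (3 − 27)²/27 = 576/27 = 21.333
E: (66 − 42)²/42 = 576/42 = 13.714
F: (16 − 14)²/14 = 4/14 = 0.286
G: (78 − 63)²/63 = 225/63 = 3.571
Sum = 43.50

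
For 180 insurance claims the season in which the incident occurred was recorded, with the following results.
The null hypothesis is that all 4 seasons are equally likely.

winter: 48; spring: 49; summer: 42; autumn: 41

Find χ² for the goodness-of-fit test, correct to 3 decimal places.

1.111

Under H₀ each category has probability 1/4, so each expected count is 180/4 = 45.
χ² = (48−45)²/45 + (49−45)²/45 + (42−45)²/45 + (41−45)²/45
   = 0.2000 + 0.3556 + 0.2000 + 0.3556
Sum = 1.111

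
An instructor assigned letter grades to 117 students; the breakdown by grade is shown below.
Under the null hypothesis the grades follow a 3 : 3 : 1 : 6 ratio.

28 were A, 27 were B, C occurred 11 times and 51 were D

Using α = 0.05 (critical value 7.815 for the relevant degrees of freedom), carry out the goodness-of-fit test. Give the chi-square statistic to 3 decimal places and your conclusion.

Ratio total = 13. Expected counts: 117×3/13 = 27, 117×3/13 = 27, 117×1/13 = 9, 117×6/13 = 54.
χ² = (28−27)²/27 + (27−27)²/27 + (11−9)²/9 + (51−54)²/54
   = 0.0370 + 0.0000 + 0.4444 + 0.1667
Sum = 0.648
df = 3. Since 0.648 < 7.815, we do not reject H₀.

0.648; do not reject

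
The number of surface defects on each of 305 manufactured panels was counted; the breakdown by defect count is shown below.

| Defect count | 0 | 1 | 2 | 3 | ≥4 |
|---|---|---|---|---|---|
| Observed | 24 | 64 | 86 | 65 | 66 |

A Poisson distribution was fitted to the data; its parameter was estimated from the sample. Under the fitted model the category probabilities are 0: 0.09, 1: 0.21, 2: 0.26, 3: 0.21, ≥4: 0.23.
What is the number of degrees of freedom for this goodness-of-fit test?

There are k = 5 categories and 1 parameter estimated from the data, so df = 5 − 1 − 1 = 3.

3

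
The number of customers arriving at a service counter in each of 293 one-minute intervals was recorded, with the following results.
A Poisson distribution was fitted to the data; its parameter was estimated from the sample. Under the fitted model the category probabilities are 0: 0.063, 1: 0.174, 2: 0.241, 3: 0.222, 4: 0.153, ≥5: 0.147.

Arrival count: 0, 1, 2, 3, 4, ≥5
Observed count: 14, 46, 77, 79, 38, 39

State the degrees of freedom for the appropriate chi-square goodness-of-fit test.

4

There are k = 6 categories and 1 parameter estimated from the data, so df = 6 − 1 − 1 = 4.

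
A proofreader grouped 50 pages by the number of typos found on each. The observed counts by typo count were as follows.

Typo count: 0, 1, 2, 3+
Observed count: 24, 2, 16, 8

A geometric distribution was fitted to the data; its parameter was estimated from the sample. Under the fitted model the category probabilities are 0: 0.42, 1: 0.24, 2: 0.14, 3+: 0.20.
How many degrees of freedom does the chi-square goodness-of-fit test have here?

There are k = 4 categories and 1 parameter estimated from the data, so df = 4 − 1 − 1 = 2.

2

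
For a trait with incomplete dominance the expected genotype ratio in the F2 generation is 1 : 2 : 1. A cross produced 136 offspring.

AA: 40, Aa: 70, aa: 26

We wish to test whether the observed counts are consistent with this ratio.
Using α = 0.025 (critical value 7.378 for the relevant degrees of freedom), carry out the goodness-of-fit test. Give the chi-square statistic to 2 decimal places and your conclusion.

3.00; do not reject

Ratio total = 4. Expected counts: 136×1/4 = 34, 136×2/4 = 68, 136×1/4 = 34.
cat         O        E   (O−E)²/E
AA         40       34      1.059
Aa         70       68      0.059
aa         26       34      1.882
Sum = 3.00
df = 2. Since 3.00 < 7.378, we do not reject H₀.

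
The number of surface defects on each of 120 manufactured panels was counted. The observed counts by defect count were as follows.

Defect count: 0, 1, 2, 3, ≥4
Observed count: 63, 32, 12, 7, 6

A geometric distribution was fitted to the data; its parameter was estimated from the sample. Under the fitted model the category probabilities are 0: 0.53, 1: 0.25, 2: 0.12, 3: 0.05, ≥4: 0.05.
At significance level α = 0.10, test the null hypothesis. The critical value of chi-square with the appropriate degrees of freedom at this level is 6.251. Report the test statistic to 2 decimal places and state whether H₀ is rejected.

0.71; do not reject

Expected counts E_i = n·p_i: 120×0.53 = 63.6, 120×0.25 = 30, 120×0.12 = 14.4, 120×0.05 = 6, 120×0.05 = 6.
cat         O        E   (O−E)²/E
0          63     63.6      0.006
1          32       30      0.133
2          12     14.4      0.400
3           7        6      0.167
≥4          6        6      0.000
Sum = 0.71
df = 3. Since 0.71 < 6.251, we do not reject H₀.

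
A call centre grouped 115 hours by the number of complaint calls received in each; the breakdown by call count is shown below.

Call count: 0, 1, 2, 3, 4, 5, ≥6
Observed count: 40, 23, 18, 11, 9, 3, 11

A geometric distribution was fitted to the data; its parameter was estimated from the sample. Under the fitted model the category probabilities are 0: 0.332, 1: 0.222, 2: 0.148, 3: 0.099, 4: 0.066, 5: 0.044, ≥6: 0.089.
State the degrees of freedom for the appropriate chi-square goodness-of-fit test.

5

There are k = 7 categories and 1 parameter estimated from the data, so df = 7 − 1 − 1 = 5.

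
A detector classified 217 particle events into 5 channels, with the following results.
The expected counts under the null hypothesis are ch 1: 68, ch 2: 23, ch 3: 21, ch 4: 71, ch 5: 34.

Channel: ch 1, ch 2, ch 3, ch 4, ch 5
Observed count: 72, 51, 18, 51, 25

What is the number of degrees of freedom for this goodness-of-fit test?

4

There are k = 5 categories and no parameters were estimated from the data, so df = 5 − 1 = 4.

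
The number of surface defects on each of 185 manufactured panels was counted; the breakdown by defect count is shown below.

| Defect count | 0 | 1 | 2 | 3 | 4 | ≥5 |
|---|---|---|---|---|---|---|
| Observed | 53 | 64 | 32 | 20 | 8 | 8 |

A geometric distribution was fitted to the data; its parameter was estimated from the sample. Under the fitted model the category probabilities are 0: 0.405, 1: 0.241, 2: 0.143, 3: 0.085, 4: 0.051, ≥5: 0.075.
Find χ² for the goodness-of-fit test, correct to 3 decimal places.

Expected counts E_i = n·p_i: 185×0.405 = 74.925, 185×0.241 = 44.585, 185×0.143 = 26.455, 185×0.085 = 15.725, 185×0.051 = 9.435, 185×0.075 = 13.875.
cat         O        E   (O−E)²/E
0          53   74.925     6.4158
1          64   44.585     8.4545
2          32   26.455     1.1622
3          20   15.725     1.1622
4           8    9.435     0.2183
≥5          8   13.875     2.4876
Sum = 19.901

19.901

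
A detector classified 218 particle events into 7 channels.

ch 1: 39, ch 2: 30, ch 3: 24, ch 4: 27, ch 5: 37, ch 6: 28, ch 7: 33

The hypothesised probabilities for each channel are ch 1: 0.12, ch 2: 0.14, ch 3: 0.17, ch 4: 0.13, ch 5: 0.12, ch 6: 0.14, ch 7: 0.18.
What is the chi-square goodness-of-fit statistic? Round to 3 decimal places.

16.669

Expected counts E_i = n·p_i: 218×0.12 = 26.16, 218×0.14 = 30.52, 218×0.17 = 37.06, 218×0.13 = 28.34, 218×0.12 = 26.16, 218×0.14 = 30.52, 218×0.18 = 39.24.
χ² = (39−26.16)²/26.16 + (30−30.52)²/30.52 + (24−37.06)²/37.06 + (27−28.34)²/28.34 + (37−26.16)²/26.16 + (28−30.52)²/30.52 + (33−39.24)²/39.24
   = 6.3022 + 0.0089 + 4.6024 + 0.0634 + 4.4918 + 0.2081 + 0.9923
Sum = 16.669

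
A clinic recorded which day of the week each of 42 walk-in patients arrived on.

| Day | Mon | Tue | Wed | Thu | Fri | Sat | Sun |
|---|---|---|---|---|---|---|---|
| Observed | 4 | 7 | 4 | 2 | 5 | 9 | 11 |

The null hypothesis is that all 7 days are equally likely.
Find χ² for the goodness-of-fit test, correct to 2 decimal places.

Expected count for each of the 7 categories: 42/7 = 6.
cat         O        E   (O−E)²/E
Mon         4        6      0.667
Tue         7        6      0.167
Wed         4        6      0.667
Thu         2        6      2.667
Fri         5        6      0.167
Sat         9        6      1.500
Sun        11        6      4.167
Sum = 10.00

10.00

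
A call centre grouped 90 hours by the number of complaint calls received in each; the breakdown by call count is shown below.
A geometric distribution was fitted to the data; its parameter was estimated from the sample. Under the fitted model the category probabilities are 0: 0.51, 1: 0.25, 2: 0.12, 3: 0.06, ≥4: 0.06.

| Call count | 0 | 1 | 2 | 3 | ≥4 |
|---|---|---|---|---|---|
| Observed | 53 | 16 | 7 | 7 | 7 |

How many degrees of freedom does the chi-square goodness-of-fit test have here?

3

There are k = 5 categories and 1 parameter estimated from the data, so df = 5 − 1 − 1 = 3.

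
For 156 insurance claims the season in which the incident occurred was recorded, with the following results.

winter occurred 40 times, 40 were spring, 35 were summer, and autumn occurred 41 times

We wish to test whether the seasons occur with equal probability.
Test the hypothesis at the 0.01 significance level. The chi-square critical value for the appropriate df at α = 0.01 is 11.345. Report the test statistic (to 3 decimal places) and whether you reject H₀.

Under H₀ each category has probability 1/4, so each expected count is 156/4 = 39.
winter: (40 − 39)²/39 = 1/39 = 0.0256
spring: (40 − 39)²/39 = 1/39 = 0.0256
summer: (35 − 39)²/39 = 16/39 = 0.4103
autumn: (41 − 39)²/39 = 4/39 = 0.1026
Sum = 0.564
df = 3. Since 0.564 < 11.345, we do not reject H₀.

0.564; do not reject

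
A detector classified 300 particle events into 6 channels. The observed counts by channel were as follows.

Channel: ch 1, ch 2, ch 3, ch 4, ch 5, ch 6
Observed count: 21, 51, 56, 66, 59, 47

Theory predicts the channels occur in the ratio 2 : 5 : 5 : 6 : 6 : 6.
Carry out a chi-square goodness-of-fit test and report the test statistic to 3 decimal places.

4.223

Ratio total = 30. Expected counts: 300×2/30 = 20, 300×5/30 = 50, 300×5/30 = 50, 300×6/30 = 60, 300×6/30 = 60, 300×6/30 = 60.
ch 1: (21 − 20)²/20 = 1/20 = 0.0500
ch 2: (51 − 50)²/50 = 1/50 = 0.0200
ch 3: (56 − 50)²/50 = 36/50 = 0.7200
ch 4: (66 − 60)²/60 = 36/60 = 0.6000
ch 5: (59 − 60)²/60 = 1/60 = 0.0167
ch 6: (47 − 60)²/60 = 169/60 = 2.8167
Sum = 4.223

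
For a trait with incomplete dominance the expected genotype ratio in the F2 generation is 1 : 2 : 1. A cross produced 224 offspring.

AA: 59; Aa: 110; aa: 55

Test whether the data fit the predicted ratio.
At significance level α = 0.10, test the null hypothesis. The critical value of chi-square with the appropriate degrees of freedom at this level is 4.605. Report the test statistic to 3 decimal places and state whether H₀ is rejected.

0.214; do not reject

Ratio total = 4. Expected counts: 224×1/4 = 56, 224×2/4 = 112, 224×1/4 = 56.
cat         O        E   (O−E)²/E
AA         59       56     0.1607
Aa        110      112     0.0357
aa         55       56     0.0179
Sum = 0.214
df = 2. Since 0.214 < 4.605, we do not reject H₀.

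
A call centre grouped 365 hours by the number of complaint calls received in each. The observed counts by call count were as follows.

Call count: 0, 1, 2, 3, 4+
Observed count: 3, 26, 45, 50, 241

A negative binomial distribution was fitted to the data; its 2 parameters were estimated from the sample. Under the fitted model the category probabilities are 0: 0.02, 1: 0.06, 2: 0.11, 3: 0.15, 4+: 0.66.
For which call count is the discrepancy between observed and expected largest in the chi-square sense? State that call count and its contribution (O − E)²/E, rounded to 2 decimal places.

0, 2.53

Expected counts E_i = n·p_i: 365×0.02 = 7.3, 365×0.06 = 21.9, 365×0.11 = 40.15, 365×0.15 = 54.75, 365×0.66 = 240.9.
cat         O        E   (O−E)²/E
0           3      7.3      2.533
1          26     21.9      0.768
2          45    40.15      0.586
3          50    54.75      0.412
4+        241    240.9      0.000
The largest term is for 0: 2.53.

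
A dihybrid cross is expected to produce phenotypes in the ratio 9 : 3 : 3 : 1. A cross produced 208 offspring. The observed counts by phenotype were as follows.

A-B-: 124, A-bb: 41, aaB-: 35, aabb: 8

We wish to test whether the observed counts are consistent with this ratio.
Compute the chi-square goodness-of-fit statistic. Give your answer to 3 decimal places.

Ratio total = 16. Expected counts: 208×9/16 = 117, 208×3/16 = 39, 208×3/16 = 39, 208×1/16 = 13.
A-B-: (124 − 117)²/117 = 49/117 = 0.4188
A-bb: (41 − 39)²/39 = 4/39 = 0.1026
aaB-: (35 − 39)²/39 = 16/39 = 0.4103
aabb: (8 − 13)²/13 = 25/13 = 1.9231
Sum = 2.855

2.855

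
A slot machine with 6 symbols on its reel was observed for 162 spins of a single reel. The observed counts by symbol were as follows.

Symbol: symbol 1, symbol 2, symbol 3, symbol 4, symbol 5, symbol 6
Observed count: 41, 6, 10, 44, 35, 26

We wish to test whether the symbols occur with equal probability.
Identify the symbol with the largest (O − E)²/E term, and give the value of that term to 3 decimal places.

Expected count for each of the 6 categories: 162/6 = 27.
cat           O        E   (O−E)²/E
symbol 1     41       27     7.2593
symbol 2      6       27    16.3333
symbol 3     10       27    10.7037
symbol 4     44       27    10.7037
symbol 5     35       27     2.3704
symbol 6     26       27     0.0370
The largest term is for symbol 2: 16.333.

symbol 2, 16.333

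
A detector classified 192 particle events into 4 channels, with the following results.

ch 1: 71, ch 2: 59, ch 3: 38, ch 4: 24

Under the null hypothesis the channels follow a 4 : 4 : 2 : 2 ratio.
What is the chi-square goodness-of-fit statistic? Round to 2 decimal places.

Ratio total = 12. Expected counts: 192×4/12 = 64, 192×4/12 = 64, 192×2/12 = 32, 192×2/12 = 32.
cat         O        E   (O−E)²/E
ch 1       71       64      0.766
ch 2       59       64      0.391
ch 3       38       32      1.125
ch 4       24       32      2.000
Sum = 4.28

4.28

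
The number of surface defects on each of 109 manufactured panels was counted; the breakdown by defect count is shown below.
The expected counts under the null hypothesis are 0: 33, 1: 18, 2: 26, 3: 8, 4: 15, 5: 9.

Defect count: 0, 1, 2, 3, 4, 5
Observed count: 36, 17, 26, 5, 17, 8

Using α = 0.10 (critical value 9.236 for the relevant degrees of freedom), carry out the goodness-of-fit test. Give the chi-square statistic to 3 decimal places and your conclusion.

cat         O        E   (O−E)²/E
0          36       33     0.2727
1          17       18     0.0556
2          26       26     0.0000
3           5        8     1.1250
4          17       15     0.2667
5           8        9     0.1111
Sum = 1.831
df = 5. Since 1.831 < 9.236, we do not reject H₀.

1.831; do not reject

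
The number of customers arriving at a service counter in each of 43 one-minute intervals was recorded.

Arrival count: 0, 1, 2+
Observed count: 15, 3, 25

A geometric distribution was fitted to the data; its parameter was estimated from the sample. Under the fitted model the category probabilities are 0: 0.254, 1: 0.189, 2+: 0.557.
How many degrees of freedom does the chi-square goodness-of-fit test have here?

1

There are k = 3 categories and 1 parameter estimated from the data, so df = 3 − 1 − 1 = 1.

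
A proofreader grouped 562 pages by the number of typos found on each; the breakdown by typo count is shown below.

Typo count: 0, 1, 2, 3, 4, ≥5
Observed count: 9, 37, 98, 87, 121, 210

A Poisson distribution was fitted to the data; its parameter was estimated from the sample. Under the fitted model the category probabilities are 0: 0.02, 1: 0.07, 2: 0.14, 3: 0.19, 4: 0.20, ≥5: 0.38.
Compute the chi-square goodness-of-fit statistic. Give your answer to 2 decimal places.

Expected counts E_i = n·p_i: 562×0.02 = 11.24, 562×0.07 = 39.34, 562×0.14 = 78.68, 562×0.19 = 106.78, 562×0.20 = 112.4, 562×0.38 = 213.56.
0: (9 − 11.24)²/11.24 = 5.0176/11.24 = 0.446
1: (37 − 39.34)²/39.34 = 5.4756/39.34 = 0.139
2: (98 − 78.68)²/78.68 = 373.2624/78.68 = 4.744
3: (87 − 106.78)²/106.78 = 391.2484/106.78 = 3.664
4: (121 − 112.4)²/112.4 = 73.96/112.4 = 0.658
≥5: (210 − 213.56)²/213.56 = 12.6736/213.56 = 0.059
Sum = 9.71

9.71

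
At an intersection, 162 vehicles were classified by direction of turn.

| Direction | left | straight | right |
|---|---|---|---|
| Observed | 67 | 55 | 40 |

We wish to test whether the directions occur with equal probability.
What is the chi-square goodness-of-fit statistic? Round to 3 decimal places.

Expected count for each of the 3 categories: 162/3 = 54.
left: (67 − 54)²/54 = 169/54 = 3.1296
straight: (55 − 54)²/54 = 1/54 = 0.0185
right: (40 − 54)²/54 = 196/54 = 3.6296
Sum = 6.778

6.778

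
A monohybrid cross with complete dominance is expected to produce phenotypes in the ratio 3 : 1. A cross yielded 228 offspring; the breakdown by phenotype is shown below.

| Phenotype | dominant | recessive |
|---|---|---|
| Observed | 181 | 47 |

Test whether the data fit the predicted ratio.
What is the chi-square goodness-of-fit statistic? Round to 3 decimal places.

Ratio total = 4. Expected counts: 228×3/4 = 171, 228×1/4 = 57.
dominant: (181 − 171)²/171 = 100/171 = 0.5848
recessive: (47 − 57)²/57 = 100/57 = 1.7544
Sum = 2.339

2.339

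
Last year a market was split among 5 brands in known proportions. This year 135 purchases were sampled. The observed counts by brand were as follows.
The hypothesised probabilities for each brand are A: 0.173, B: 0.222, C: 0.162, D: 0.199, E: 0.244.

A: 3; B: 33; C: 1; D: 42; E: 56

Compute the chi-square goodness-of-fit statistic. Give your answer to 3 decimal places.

62.632

Expected counts E_i = n·p_i: 135×0.173 = 23.355, 135×0.222 = 29.97, 135×0.162 = 21.87, 135×0.199 = 26.865, 135×0.244 = 32.94.
χ² = (3−23.355)²/23.355 + (33−29.97)²/29.97 + (1−21.87)²/21.87 + (42−26.865)²/26.865 + (56−32.94)²/32.94
   = 17.7404 + 0.3063 + 19.9157 + 8.5266 + 16.1434
Sum = 62.632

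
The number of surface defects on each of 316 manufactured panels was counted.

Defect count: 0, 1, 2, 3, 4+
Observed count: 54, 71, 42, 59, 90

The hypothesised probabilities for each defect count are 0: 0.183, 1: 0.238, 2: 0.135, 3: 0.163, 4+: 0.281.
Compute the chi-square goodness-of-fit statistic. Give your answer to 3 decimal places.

Expected counts E_i = n·p_i: 316×0.183 = 57.828, 316×0.238 = 75.208, 316×0.135 = 42.66, 316×0.163 = 51.508, 316×0.281 = 88.796.
0: (54 − 57.828)²/57.828 = 14.653584/57.828 = 0.2534
1: (71 − 75.208)²/75.208 = 17.707264/75.208 = 0.2354
2: (42 − 42.66)²/42.66 = 0.4356/42.66 = 0.0102
3: (59 − 51.508)²/51.508 = 56.130064/51.508 = 1.0897
4+: (90 − 88.796)²/88.796 = 1.449616/88.796 = 0.0163
Sum = 1.605

1.605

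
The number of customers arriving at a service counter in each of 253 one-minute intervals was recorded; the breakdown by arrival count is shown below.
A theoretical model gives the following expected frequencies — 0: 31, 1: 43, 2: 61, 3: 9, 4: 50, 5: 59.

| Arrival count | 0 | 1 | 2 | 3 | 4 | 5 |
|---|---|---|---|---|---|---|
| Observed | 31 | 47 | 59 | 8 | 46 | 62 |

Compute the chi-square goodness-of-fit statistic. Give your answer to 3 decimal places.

1.021

0: (31 − 31)²/31 = 0/31 = 0.0000
1: (47 − 43)²/43 = 16/43 = 0.3721
2: (59 − 61)²/61 = 4/61 = 0.0656
3: (8 − 9)²/9 = 1/9 = 0.1111
4: (46 − 50)²/50 = 16/50 = 0.3200
5: (62 − 59)²/59 = 9/59 = 0.1525
Sum = 1.021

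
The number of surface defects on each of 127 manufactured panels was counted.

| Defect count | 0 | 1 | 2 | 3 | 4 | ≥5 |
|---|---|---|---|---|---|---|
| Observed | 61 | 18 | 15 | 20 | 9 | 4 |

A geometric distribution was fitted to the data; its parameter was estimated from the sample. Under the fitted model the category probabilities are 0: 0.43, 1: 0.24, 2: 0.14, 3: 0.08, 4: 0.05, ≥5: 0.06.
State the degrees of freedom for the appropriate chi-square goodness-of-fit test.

There are k = 6 categories and 1 parameter estimated from the data, so df = 6 − 1 − 1 = 4.

4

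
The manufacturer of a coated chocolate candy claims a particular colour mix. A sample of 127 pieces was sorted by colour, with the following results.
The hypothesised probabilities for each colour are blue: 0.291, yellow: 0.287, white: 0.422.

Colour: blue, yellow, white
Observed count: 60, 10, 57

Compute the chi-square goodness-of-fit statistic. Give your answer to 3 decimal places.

Expected counts E_i = n·p_i: 127×0.291 = 36.957, 127×0.287 = 36.449, 127×0.422 = 53.594.
χ² = (60−36.957)²/36.957 + (10−36.449)²/36.449 + (57−53.594)²/53.594
   = 14.3675 + 19.1926 + 0.2165
Sum = 33.777

33.777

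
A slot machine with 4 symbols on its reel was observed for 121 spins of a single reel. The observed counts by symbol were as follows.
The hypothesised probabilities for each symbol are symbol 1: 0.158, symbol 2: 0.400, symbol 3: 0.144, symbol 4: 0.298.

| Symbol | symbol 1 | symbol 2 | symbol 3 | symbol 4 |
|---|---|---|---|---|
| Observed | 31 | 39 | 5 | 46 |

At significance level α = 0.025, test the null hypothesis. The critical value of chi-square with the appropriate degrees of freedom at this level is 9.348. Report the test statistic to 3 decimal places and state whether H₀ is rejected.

20.810; reject

Expected counts E_i = n·p_i: 121×0.158 = 19.118, 121×0.400 = 48.4, 121×0.144 = 17.424, 121×0.298 = 36.058.
symbol 1: (31 − 19.118)²/19.118 = 141.181924/19.118 = 7.3848
symbol 2: (39 − 48.4)²/48.4 = 88.36/48.4 = 1.8256
symbol 3: (5 − 17.424)²/17.424 = 154.355776/17.424 = 8.8588
symbol 4: (46 − 36.058)²/36.058 = 98.843364/36.058 = 2.7412
Sum = 20.810
df = 3. Since 20.810 > 9.348, we reject H₀.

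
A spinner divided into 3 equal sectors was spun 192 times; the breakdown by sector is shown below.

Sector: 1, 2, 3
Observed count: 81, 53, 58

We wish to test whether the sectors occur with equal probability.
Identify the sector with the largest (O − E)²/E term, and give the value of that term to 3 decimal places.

1, 4.516

Under H₀ each category has probability 1/3, so each expected count is 192/3 = 64.
χ² = (81−64)²/64 + (53−64)²/64 + (58−64)²/64
   = 4.5156 + 1.8906 + 0.5625
The largest term is for 1: 4.516.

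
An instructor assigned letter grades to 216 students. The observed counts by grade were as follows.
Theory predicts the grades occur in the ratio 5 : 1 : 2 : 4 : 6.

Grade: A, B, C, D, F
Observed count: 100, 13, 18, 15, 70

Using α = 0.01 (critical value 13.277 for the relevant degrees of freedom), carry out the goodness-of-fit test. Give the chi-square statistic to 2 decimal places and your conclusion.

50.99; reject

Ratio total = 18. Expected counts: 216×5/18 = 60, 216×1/18 = 12, 216×2/18 = 24, 216×4/18 = 48, 216×6/18 = 72.
cat         O        E   (O−E)²/E
A         100       60     26.667
B          13       12      0.083
C          18       24      1.500
D          15       48     22.688
F          70       72      0.056
Sum = 50.99
df = 4. Since 50.99 > 13.277, we reject H₀.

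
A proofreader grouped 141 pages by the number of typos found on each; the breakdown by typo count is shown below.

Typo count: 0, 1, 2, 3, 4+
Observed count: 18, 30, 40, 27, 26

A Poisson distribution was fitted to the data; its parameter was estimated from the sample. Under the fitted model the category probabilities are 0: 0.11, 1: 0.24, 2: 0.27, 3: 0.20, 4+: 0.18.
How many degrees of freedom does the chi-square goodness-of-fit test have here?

There are k = 5 categories and 1 parameter estimated from the data, so df = 5 − 1 − 1 = 3.

3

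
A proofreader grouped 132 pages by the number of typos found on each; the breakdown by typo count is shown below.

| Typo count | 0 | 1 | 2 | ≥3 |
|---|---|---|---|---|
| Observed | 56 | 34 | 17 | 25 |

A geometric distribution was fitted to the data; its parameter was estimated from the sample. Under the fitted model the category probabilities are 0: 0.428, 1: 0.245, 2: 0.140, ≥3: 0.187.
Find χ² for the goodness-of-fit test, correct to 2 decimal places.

Expected counts E_i = n·p_i: 132×0.428 = 56.496, 132×0.245 = 32.34, 132×0.140 = 18.48, 132×0.187 = 24.684.
0: (56 − 56.496)²/56.496 = 0.246016/56.496 = 0.004
1: (34 − 32.34)²/32.34 = 2.7556/32.34 = 0.085
2: (17 − 18.48)²/18.48 = 2.1904/18.48 = 0.119
≥3: (25 − 24.684)²/24.684 = 0.099856/24.684 = 0.004
Sum = 0.21

0.21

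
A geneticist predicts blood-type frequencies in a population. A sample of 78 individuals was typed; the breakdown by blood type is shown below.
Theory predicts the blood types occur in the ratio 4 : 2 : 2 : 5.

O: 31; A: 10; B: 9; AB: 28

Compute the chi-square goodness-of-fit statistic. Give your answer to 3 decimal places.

Ratio total = 13. Expected counts: 78×4/13 = 24, 78×2/13 = 12, 78×2/13 = 12, 78×5/13 = 30.
χ² = (31−24)²/24 + (10−12)²/12 + (9−12)²/12 + (28−30)²/30
   = 2.0417 + 0.3333 + 0.7500 + 0.1333
Sum = 3.258

3.258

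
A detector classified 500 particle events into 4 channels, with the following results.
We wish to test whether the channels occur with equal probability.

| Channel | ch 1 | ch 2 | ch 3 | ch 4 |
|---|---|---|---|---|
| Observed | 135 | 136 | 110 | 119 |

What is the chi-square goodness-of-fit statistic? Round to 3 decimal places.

3.856

Expected count for each of the 4 categories: 500/4 = 125.
ch 1: (135 − 125)²/125 = 100/125 = 0.8000
ch 2: (136 − 125)²/125 = 121/125 = 0.9680
ch 3: (110 − 125)²/125 = 225/125 = 1.8000
ch 4: (119 − 125)²/125 = 36/125 = 0.2880
Sum = 3.856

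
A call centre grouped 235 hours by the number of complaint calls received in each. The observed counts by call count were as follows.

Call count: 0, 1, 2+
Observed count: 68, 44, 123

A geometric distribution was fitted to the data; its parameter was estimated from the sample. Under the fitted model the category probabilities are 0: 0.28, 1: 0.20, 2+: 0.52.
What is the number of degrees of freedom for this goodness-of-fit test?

There are k = 3 categories and 1 parameter estimated from the data, so df = 3 − 1 − 1 = 1.

1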